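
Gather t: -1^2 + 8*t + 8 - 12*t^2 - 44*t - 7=-12*t^2 - 36*t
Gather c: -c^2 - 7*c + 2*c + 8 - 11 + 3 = -c^2 - 5*c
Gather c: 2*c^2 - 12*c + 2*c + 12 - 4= 2*c^2 - 10*c + 8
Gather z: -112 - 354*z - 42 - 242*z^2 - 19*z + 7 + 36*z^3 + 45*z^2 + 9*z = 36*z^3 - 197*z^2 - 364*z - 147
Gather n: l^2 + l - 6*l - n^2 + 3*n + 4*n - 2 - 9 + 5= l^2 - 5*l - n^2 + 7*n - 6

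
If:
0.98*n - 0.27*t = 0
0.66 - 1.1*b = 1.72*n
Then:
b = 0.6 - 0.430797773654917*t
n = 0.275510204081633*t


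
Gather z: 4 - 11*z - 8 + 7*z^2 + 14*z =7*z^2 + 3*z - 4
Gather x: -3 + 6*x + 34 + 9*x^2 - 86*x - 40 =9*x^2 - 80*x - 9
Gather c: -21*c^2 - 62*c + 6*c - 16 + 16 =-21*c^2 - 56*c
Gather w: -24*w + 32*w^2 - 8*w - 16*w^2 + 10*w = 16*w^2 - 22*w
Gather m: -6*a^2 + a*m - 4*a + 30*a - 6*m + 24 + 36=-6*a^2 + 26*a + m*(a - 6) + 60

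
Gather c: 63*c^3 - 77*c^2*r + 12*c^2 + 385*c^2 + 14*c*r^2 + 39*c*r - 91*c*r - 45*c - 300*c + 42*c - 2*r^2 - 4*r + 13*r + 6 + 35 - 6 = 63*c^3 + c^2*(397 - 77*r) + c*(14*r^2 - 52*r - 303) - 2*r^2 + 9*r + 35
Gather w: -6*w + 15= 15 - 6*w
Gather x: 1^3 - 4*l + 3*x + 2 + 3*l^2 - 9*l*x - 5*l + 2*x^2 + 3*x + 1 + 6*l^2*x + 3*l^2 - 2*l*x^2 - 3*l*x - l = 6*l^2 - 10*l + x^2*(2 - 2*l) + x*(6*l^2 - 12*l + 6) + 4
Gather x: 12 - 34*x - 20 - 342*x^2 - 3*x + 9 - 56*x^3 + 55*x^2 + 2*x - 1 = -56*x^3 - 287*x^2 - 35*x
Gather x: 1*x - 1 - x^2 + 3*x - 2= -x^2 + 4*x - 3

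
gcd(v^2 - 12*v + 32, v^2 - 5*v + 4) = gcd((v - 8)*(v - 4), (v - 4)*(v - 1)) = v - 4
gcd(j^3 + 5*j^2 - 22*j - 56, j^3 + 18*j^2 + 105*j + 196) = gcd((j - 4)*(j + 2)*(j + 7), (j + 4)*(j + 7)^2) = j + 7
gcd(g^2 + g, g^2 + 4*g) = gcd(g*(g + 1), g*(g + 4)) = g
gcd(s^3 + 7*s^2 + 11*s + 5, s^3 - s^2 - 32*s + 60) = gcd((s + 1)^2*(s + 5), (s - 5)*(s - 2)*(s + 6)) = 1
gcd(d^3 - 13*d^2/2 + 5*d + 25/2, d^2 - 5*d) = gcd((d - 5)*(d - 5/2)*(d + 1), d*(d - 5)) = d - 5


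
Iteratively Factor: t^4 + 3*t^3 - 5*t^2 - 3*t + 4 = (t - 1)*(t^3 + 4*t^2 - t - 4) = (t - 1)*(t + 1)*(t^2 + 3*t - 4) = (t - 1)*(t + 1)*(t + 4)*(t - 1)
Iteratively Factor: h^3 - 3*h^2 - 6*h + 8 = (h - 4)*(h^2 + h - 2) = (h - 4)*(h + 2)*(h - 1)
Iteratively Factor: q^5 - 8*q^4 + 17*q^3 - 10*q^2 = (q - 1)*(q^4 - 7*q^3 + 10*q^2) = q*(q - 1)*(q^3 - 7*q^2 + 10*q) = q^2*(q - 1)*(q^2 - 7*q + 10) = q^2*(q - 5)*(q - 1)*(q - 2)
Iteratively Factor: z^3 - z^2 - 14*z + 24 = (z - 2)*(z^2 + z - 12) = (z - 3)*(z - 2)*(z + 4)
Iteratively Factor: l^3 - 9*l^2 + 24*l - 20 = (l - 5)*(l^2 - 4*l + 4) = (l - 5)*(l - 2)*(l - 2)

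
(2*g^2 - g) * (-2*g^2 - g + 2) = -4*g^4 + 5*g^2 - 2*g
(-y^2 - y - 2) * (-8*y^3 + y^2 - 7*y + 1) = 8*y^5 + 7*y^4 + 22*y^3 + 4*y^2 + 13*y - 2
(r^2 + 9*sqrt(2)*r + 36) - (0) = r^2 + 9*sqrt(2)*r + 36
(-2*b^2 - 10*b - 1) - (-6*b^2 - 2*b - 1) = 4*b^2 - 8*b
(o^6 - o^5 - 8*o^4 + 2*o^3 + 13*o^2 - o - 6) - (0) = o^6 - o^5 - 8*o^4 + 2*o^3 + 13*o^2 - o - 6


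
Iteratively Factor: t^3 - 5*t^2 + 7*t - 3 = (t - 3)*(t^2 - 2*t + 1) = (t - 3)*(t - 1)*(t - 1)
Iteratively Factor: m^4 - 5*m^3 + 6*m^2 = (m - 2)*(m^3 - 3*m^2) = m*(m - 2)*(m^2 - 3*m) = m^2*(m - 2)*(m - 3)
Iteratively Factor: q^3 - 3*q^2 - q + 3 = (q - 3)*(q^2 - 1) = (q - 3)*(q - 1)*(q + 1)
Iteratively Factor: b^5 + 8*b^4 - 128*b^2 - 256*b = (b)*(b^4 + 8*b^3 - 128*b - 256) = b*(b - 4)*(b^3 + 12*b^2 + 48*b + 64) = b*(b - 4)*(b + 4)*(b^2 + 8*b + 16) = b*(b - 4)*(b + 4)^2*(b + 4)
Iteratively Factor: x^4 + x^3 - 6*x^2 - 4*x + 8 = (x - 2)*(x^3 + 3*x^2 - 4) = (x - 2)*(x - 1)*(x^2 + 4*x + 4) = (x - 2)*(x - 1)*(x + 2)*(x + 2)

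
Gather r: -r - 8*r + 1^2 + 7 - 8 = -9*r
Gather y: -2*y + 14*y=12*y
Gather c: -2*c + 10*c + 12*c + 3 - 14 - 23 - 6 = 20*c - 40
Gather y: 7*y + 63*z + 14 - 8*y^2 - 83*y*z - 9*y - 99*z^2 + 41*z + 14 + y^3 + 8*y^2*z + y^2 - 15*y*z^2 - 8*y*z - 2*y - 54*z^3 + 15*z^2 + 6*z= y^3 + y^2*(8*z - 7) + y*(-15*z^2 - 91*z - 4) - 54*z^3 - 84*z^2 + 110*z + 28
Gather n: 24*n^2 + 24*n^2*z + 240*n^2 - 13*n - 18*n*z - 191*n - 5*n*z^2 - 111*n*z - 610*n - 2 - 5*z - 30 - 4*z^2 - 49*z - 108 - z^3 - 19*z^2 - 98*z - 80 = n^2*(24*z + 264) + n*(-5*z^2 - 129*z - 814) - z^3 - 23*z^2 - 152*z - 220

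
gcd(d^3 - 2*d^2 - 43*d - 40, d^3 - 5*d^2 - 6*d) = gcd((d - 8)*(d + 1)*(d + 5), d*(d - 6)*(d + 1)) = d + 1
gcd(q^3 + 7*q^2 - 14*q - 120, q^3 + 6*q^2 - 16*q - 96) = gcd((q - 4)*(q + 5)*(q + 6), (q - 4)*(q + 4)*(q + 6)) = q^2 + 2*q - 24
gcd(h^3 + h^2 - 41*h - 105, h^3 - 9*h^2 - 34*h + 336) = h - 7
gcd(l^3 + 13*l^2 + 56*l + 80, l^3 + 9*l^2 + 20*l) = l^2 + 9*l + 20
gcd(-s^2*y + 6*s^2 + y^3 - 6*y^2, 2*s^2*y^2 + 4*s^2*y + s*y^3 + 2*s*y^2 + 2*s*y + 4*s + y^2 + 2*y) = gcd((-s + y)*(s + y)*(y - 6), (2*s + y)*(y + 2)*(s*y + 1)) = 1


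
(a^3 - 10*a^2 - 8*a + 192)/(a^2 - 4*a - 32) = a - 6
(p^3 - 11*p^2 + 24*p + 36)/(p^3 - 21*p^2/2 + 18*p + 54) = 2*(p + 1)/(2*p + 3)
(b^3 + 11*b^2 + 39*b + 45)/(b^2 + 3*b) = b + 8 + 15/b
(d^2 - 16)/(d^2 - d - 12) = (d + 4)/(d + 3)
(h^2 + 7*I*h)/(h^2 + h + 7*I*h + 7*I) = h/(h + 1)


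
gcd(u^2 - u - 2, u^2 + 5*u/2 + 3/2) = u + 1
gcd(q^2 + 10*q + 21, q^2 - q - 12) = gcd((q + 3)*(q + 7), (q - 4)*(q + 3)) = q + 3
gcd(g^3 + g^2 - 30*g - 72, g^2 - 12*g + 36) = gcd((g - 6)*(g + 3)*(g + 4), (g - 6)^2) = g - 6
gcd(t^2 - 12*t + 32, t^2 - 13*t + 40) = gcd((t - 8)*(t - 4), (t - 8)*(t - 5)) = t - 8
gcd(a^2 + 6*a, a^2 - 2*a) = a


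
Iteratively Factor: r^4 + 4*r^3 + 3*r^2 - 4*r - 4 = (r - 1)*(r^3 + 5*r^2 + 8*r + 4) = (r - 1)*(r + 2)*(r^2 + 3*r + 2) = (r - 1)*(r + 2)^2*(r + 1)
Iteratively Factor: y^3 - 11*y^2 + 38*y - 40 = (y - 2)*(y^2 - 9*y + 20) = (y - 4)*(y - 2)*(y - 5)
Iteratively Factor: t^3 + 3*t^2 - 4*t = (t + 4)*(t^2 - t) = (t - 1)*(t + 4)*(t)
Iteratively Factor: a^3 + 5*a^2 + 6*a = (a + 2)*(a^2 + 3*a) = (a + 2)*(a + 3)*(a)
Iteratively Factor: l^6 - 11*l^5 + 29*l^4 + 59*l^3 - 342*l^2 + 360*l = (l)*(l^5 - 11*l^4 + 29*l^3 + 59*l^2 - 342*l + 360) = l*(l - 5)*(l^4 - 6*l^3 - l^2 + 54*l - 72) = l*(l - 5)*(l - 2)*(l^3 - 4*l^2 - 9*l + 36) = l*(l - 5)*(l - 3)*(l - 2)*(l^2 - l - 12) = l*(l - 5)*(l - 4)*(l - 3)*(l - 2)*(l + 3)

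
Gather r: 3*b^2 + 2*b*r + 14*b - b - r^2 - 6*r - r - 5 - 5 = 3*b^2 + 13*b - r^2 + r*(2*b - 7) - 10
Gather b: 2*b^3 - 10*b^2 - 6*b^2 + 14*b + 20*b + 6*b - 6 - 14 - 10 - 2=2*b^3 - 16*b^2 + 40*b - 32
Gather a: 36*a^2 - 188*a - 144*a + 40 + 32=36*a^2 - 332*a + 72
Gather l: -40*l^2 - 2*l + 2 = -40*l^2 - 2*l + 2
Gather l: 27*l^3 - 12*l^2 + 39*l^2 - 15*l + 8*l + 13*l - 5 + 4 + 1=27*l^3 + 27*l^2 + 6*l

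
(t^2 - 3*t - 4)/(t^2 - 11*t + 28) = (t + 1)/(t - 7)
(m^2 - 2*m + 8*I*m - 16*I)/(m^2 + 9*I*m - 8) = (m - 2)/(m + I)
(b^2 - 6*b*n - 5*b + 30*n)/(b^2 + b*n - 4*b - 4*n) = (b^2 - 6*b*n - 5*b + 30*n)/(b^2 + b*n - 4*b - 4*n)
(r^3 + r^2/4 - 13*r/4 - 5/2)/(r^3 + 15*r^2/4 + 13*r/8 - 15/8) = 2*(r^2 - r - 2)/(2*r^2 + 5*r - 3)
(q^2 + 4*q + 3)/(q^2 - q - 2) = (q + 3)/(q - 2)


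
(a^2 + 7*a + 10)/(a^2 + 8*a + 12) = (a + 5)/(a + 6)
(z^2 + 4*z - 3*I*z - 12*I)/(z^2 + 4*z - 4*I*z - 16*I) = (z - 3*I)/(z - 4*I)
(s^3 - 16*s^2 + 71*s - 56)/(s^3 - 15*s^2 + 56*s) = (s - 1)/s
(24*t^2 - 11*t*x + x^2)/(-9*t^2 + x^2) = (-8*t + x)/(3*t + x)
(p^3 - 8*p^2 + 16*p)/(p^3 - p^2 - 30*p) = (-p^2 + 8*p - 16)/(-p^2 + p + 30)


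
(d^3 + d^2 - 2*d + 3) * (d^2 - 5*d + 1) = d^5 - 4*d^4 - 6*d^3 + 14*d^2 - 17*d + 3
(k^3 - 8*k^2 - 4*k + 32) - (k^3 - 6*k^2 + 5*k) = -2*k^2 - 9*k + 32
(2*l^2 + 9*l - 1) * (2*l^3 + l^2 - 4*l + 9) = 4*l^5 + 20*l^4 - l^3 - 19*l^2 + 85*l - 9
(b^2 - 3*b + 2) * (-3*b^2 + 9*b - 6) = -3*b^4 + 18*b^3 - 39*b^2 + 36*b - 12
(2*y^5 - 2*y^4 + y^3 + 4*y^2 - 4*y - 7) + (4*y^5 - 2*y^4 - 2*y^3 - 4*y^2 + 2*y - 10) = 6*y^5 - 4*y^4 - y^3 - 2*y - 17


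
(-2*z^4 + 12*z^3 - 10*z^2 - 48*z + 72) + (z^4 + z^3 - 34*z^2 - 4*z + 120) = -z^4 + 13*z^3 - 44*z^2 - 52*z + 192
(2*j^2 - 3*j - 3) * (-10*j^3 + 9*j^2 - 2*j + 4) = -20*j^5 + 48*j^4 - j^3 - 13*j^2 - 6*j - 12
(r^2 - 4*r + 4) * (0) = 0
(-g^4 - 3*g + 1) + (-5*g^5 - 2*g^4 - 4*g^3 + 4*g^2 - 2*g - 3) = -5*g^5 - 3*g^4 - 4*g^3 + 4*g^2 - 5*g - 2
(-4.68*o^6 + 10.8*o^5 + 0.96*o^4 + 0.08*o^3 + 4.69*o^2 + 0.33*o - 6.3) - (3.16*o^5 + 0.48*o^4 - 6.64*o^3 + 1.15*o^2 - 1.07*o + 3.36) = -4.68*o^6 + 7.64*o^5 + 0.48*o^4 + 6.72*o^3 + 3.54*o^2 + 1.4*o - 9.66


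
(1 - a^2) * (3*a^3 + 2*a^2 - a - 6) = -3*a^5 - 2*a^4 + 4*a^3 + 8*a^2 - a - 6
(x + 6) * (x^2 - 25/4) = x^3 + 6*x^2 - 25*x/4 - 75/2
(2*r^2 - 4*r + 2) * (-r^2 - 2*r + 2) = -2*r^4 + 10*r^2 - 12*r + 4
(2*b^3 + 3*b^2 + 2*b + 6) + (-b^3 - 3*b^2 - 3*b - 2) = b^3 - b + 4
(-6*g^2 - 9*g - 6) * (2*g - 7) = -12*g^3 + 24*g^2 + 51*g + 42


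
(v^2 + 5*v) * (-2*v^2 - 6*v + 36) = -2*v^4 - 16*v^3 + 6*v^2 + 180*v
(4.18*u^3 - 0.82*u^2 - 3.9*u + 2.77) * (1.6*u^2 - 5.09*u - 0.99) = 6.688*u^5 - 22.5882*u^4 - 6.2044*u^3 + 25.0948*u^2 - 10.2383*u - 2.7423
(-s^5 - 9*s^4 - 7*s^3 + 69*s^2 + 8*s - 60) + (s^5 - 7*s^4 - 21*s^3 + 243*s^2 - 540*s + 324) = -16*s^4 - 28*s^3 + 312*s^2 - 532*s + 264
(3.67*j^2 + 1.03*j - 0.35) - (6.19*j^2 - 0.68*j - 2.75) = -2.52*j^2 + 1.71*j + 2.4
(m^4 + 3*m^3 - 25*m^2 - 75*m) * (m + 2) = m^5 + 5*m^4 - 19*m^3 - 125*m^2 - 150*m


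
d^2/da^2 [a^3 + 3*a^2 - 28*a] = 6*a + 6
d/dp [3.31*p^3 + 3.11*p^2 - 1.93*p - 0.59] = 9.93*p^2 + 6.22*p - 1.93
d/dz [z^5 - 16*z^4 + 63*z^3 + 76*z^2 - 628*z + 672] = 5*z^4 - 64*z^3 + 189*z^2 + 152*z - 628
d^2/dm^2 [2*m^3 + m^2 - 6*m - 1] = 12*m + 2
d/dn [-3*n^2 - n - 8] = -6*n - 1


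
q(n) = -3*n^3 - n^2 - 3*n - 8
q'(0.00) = -3.00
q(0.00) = -8.00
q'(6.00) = -339.00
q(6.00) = -710.00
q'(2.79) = -78.64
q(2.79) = -89.31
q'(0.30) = -4.41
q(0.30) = -9.07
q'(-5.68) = -282.00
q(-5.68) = 526.53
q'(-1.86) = -30.42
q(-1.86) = 13.42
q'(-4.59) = -183.43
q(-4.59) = 274.81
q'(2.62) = -70.02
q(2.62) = -76.68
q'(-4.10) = -146.09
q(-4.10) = 194.25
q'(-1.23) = -14.16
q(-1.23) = -0.24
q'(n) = -9*n^2 - 2*n - 3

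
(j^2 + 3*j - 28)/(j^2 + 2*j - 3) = (j^2 + 3*j - 28)/(j^2 + 2*j - 3)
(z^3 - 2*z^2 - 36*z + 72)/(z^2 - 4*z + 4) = (z^2 - 36)/(z - 2)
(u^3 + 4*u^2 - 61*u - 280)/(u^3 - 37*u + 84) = (u^2 - 3*u - 40)/(u^2 - 7*u + 12)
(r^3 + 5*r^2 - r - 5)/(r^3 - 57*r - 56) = (r^2 + 4*r - 5)/(r^2 - r - 56)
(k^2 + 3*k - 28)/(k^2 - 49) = (k - 4)/(k - 7)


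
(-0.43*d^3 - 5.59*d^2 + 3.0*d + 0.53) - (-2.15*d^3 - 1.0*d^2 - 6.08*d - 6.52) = 1.72*d^3 - 4.59*d^2 + 9.08*d + 7.05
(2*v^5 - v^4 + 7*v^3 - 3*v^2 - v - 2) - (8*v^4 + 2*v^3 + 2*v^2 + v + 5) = 2*v^5 - 9*v^4 + 5*v^3 - 5*v^2 - 2*v - 7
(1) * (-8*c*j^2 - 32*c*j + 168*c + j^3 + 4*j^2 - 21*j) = -8*c*j^2 - 32*c*j + 168*c + j^3 + 4*j^2 - 21*j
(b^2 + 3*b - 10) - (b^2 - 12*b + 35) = 15*b - 45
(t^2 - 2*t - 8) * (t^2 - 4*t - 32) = t^4 - 6*t^3 - 32*t^2 + 96*t + 256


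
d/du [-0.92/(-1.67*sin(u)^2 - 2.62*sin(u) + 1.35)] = -(3.0728*sin(u) + 2.4104)*cos(u)/(1.67*sin(u)^2 + 2.62*sin(u) - 1.35)^2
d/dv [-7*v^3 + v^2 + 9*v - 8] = -21*v^2 + 2*v + 9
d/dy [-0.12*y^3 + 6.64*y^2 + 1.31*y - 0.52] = -0.36*y^2 + 13.28*y + 1.31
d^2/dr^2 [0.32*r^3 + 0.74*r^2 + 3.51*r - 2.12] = 1.92*r + 1.48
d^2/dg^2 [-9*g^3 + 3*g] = -54*g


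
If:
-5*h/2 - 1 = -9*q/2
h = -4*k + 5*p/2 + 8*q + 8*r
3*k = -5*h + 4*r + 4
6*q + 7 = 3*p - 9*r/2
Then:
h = -231*r/464 - 61/232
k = 3011*r/1392 + 411/232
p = 659*r/696 + 865/348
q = 53/696 - 385*r/1392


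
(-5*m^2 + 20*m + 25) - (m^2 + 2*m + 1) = -6*m^2 + 18*m + 24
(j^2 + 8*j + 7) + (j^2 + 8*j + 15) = 2*j^2 + 16*j + 22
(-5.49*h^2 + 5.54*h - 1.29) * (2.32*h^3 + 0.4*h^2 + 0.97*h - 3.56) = -12.7368*h^5 + 10.6568*h^4 - 6.1021*h^3 + 24.4022*h^2 - 20.9737*h + 4.5924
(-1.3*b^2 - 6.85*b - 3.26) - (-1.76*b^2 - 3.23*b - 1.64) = 0.46*b^2 - 3.62*b - 1.62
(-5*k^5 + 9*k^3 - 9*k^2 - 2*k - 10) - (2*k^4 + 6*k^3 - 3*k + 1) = -5*k^5 - 2*k^4 + 3*k^3 - 9*k^2 + k - 11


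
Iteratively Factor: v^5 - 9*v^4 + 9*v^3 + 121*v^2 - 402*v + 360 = (v - 3)*(v^4 - 6*v^3 - 9*v^2 + 94*v - 120) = (v - 3)*(v - 2)*(v^3 - 4*v^2 - 17*v + 60) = (v - 5)*(v - 3)*(v - 2)*(v^2 + v - 12) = (v - 5)*(v - 3)^2*(v - 2)*(v + 4)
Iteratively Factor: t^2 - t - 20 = (t + 4)*(t - 5)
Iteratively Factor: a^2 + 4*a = (a)*(a + 4)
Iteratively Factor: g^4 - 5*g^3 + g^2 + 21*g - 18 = (g - 3)*(g^3 - 2*g^2 - 5*g + 6) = (g - 3)^2*(g^2 + g - 2) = (g - 3)^2*(g - 1)*(g + 2)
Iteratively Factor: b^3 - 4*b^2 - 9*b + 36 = (b - 3)*(b^2 - b - 12) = (b - 3)*(b + 3)*(b - 4)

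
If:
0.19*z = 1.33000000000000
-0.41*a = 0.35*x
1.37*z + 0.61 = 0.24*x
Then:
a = -36.28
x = 42.50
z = 7.00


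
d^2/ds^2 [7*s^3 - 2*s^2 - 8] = 42*s - 4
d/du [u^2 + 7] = 2*u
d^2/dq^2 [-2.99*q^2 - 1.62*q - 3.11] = -5.98000000000000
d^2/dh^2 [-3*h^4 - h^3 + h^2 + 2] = -36*h^2 - 6*h + 2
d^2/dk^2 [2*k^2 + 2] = 4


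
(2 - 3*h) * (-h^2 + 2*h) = 3*h^3 - 8*h^2 + 4*h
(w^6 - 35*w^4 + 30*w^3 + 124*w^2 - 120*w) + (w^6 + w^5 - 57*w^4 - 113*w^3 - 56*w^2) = 2*w^6 + w^5 - 92*w^4 - 83*w^3 + 68*w^2 - 120*w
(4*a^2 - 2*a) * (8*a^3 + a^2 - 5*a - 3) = 32*a^5 - 12*a^4 - 22*a^3 - 2*a^2 + 6*a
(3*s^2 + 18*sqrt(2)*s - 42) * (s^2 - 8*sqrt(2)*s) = 3*s^4 - 6*sqrt(2)*s^3 - 330*s^2 + 336*sqrt(2)*s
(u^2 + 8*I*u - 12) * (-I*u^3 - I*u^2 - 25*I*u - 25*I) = -I*u^5 + 8*u^4 - I*u^4 + 8*u^3 - 13*I*u^3 + 200*u^2 - 13*I*u^2 + 200*u + 300*I*u + 300*I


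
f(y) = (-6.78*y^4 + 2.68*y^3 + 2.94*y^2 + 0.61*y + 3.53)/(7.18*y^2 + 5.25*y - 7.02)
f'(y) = (-14.36*y - 5.25)*(-6.78*y^4 + 2.68*y^3 + 2.94*y^2 + 0.61*y + 3.53)/(7.18*y^2 + 5.25*y - 7.02)^2 + (-27.12*y^3 + 8.04*y^2 + 5.88*y + 0.61)/(7.18*y^2 + 5.25*y - 7.02)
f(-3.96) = -21.07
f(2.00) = -2.19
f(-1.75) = -11.50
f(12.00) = -124.35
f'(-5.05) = 10.46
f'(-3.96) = 8.26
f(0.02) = -0.51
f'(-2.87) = 5.62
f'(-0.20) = -0.13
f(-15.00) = -229.86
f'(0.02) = -0.52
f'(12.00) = -21.61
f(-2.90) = -13.59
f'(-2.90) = 5.71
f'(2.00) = -3.04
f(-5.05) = -31.28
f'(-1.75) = -11.82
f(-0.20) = -0.45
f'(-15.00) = 29.38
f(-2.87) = -13.42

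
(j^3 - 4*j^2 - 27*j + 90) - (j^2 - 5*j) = j^3 - 5*j^2 - 22*j + 90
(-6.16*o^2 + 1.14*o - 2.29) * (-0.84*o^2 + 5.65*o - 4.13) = 5.1744*o^4 - 35.7616*o^3 + 33.8054*o^2 - 17.6467*o + 9.4577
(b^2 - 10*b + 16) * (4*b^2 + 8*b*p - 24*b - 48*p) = 4*b^4 + 8*b^3*p - 64*b^3 - 128*b^2*p + 304*b^2 + 608*b*p - 384*b - 768*p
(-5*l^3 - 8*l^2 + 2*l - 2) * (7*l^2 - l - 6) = -35*l^5 - 51*l^4 + 52*l^3 + 32*l^2 - 10*l + 12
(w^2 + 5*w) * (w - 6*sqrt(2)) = w^3 - 6*sqrt(2)*w^2 + 5*w^2 - 30*sqrt(2)*w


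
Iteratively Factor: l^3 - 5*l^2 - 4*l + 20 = (l - 5)*(l^2 - 4) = (l - 5)*(l + 2)*(l - 2)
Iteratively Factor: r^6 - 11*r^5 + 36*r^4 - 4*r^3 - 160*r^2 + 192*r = (r - 4)*(r^5 - 7*r^4 + 8*r^3 + 28*r^2 - 48*r) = (r - 4)*(r - 3)*(r^4 - 4*r^3 - 4*r^2 + 16*r) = r*(r - 4)*(r - 3)*(r^3 - 4*r^2 - 4*r + 16) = r*(r - 4)*(r - 3)*(r - 2)*(r^2 - 2*r - 8) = r*(r - 4)^2*(r - 3)*(r - 2)*(r + 2)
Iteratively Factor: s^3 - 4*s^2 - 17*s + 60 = (s + 4)*(s^2 - 8*s + 15) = (s - 5)*(s + 4)*(s - 3)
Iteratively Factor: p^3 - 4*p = (p + 2)*(p^2 - 2*p) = p*(p + 2)*(p - 2)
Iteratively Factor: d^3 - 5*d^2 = (d)*(d^2 - 5*d) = d*(d - 5)*(d)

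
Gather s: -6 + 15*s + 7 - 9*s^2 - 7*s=-9*s^2 + 8*s + 1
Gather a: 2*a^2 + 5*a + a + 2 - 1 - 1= 2*a^2 + 6*a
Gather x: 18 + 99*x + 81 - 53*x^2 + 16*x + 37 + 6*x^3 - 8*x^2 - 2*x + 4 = 6*x^3 - 61*x^2 + 113*x + 140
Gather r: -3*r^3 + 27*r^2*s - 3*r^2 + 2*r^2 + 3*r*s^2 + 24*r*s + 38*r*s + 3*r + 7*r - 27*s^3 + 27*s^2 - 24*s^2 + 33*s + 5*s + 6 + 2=-3*r^3 + r^2*(27*s - 1) + r*(3*s^2 + 62*s + 10) - 27*s^3 + 3*s^2 + 38*s + 8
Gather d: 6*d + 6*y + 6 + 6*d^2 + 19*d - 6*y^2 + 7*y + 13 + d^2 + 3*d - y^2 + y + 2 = 7*d^2 + 28*d - 7*y^2 + 14*y + 21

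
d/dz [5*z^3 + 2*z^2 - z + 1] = 15*z^2 + 4*z - 1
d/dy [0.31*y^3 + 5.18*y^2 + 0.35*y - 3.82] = 0.93*y^2 + 10.36*y + 0.35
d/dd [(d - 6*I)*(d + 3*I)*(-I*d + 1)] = -3*I*d^2 - 4*d - 21*I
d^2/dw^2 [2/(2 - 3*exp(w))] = (-18*exp(w) - 12)*exp(w)/(3*exp(w) - 2)^3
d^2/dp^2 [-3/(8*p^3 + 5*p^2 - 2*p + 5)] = 6*((24*p + 5)*(8*p^3 + 5*p^2 - 2*p + 5) - 4*(12*p^2 + 5*p - 1)^2)/(8*p^3 + 5*p^2 - 2*p + 5)^3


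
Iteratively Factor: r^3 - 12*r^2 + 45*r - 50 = (r - 5)*(r^2 - 7*r + 10) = (r - 5)^2*(r - 2)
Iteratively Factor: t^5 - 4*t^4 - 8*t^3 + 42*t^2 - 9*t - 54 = (t - 2)*(t^4 - 2*t^3 - 12*t^2 + 18*t + 27) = (t - 2)*(t + 3)*(t^3 - 5*t^2 + 3*t + 9) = (t - 3)*(t - 2)*(t + 3)*(t^2 - 2*t - 3) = (t - 3)^2*(t - 2)*(t + 3)*(t + 1)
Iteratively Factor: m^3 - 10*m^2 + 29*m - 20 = (m - 4)*(m^2 - 6*m + 5) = (m - 5)*(m - 4)*(m - 1)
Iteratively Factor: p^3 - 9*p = (p)*(p^2 - 9) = p*(p + 3)*(p - 3)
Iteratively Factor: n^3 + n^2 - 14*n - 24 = (n - 4)*(n^2 + 5*n + 6) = (n - 4)*(n + 3)*(n + 2)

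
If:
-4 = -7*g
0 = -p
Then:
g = 4/7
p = 0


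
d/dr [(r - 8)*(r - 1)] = 2*r - 9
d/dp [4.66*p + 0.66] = 4.66000000000000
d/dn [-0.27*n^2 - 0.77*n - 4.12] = -0.54*n - 0.77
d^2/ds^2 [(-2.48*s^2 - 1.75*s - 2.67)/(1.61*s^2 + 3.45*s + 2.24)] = (7.105427357601e-15*s^4 + 18.47797*s^3 + 12.13779*s^2 - 51.11589*s - 42.14047)/(4.173281*s^6 + 26.828235*s^5 + 74.907987*s^4 + 115.716105*s^3 + 104.219808*s^2 + 51.93216*s + 11.239424)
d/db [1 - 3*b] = -3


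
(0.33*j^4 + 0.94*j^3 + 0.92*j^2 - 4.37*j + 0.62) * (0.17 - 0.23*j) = -0.0759*j^5 - 0.1601*j^4 - 0.0518*j^3 + 1.1615*j^2 - 0.8855*j + 0.1054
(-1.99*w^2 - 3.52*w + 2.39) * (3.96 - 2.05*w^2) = 4.0795*w^4 + 7.216*w^3 - 12.7799*w^2 - 13.9392*w + 9.4644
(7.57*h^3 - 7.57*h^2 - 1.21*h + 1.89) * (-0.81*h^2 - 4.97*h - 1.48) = -6.1317*h^5 - 31.4912*h^4 + 27.3994*h^3 + 15.6864*h^2 - 7.6025*h - 2.7972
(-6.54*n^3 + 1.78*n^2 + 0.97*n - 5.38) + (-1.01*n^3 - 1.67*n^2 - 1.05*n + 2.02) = -7.55*n^3 + 0.11*n^2 - 0.0800000000000001*n - 3.36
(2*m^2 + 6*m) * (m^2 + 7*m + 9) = 2*m^4 + 20*m^3 + 60*m^2 + 54*m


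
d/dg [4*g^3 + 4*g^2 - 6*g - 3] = 12*g^2 + 8*g - 6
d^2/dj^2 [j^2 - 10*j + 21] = 2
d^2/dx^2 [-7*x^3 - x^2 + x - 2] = -42*x - 2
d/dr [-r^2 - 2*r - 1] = -2*r - 2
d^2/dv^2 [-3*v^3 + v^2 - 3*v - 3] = 2 - 18*v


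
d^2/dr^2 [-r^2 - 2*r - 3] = -2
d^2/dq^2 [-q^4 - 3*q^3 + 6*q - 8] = 6*q*(-2*q - 3)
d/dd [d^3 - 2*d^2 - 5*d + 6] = 3*d^2 - 4*d - 5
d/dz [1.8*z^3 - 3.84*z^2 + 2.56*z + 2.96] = 5.4*z^2 - 7.68*z + 2.56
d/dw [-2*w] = -2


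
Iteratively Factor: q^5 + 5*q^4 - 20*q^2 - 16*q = (q + 1)*(q^4 + 4*q^3 - 4*q^2 - 16*q) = (q + 1)*(q + 2)*(q^3 + 2*q^2 - 8*q) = (q + 1)*(q + 2)*(q + 4)*(q^2 - 2*q) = q*(q + 1)*(q + 2)*(q + 4)*(q - 2)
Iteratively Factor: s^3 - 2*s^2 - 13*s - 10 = (s - 5)*(s^2 + 3*s + 2) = (s - 5)*(s + 2)*(s + 1)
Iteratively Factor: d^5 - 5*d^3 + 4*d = (d)*(d^4 - 5*d^2 + 4) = d*(d + 1)*(d^3 - d^2 - 4*d + 4) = d*(d - 1)*(d + 1)*(d^2 - 4) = d*(d - 2)*(d - 1)*(d + 1)*(d + 2)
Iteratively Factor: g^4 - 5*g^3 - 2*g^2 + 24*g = (g)*(g^3 - 5*g^2 - 2*g + 24) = g*(g + 2)*(g^2 - 7*g + 12) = g*(g - 4)*(g + 2)*(g - 3)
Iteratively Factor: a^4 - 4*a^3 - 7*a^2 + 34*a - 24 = (a + 3)*(a^3 - 7*a^2 + 14*a - 8) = (a - 1)*(a + 3)*(a^2 - 6*a + 8) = (a - 2)*(a - 1)*(a + 3)*(a - 4)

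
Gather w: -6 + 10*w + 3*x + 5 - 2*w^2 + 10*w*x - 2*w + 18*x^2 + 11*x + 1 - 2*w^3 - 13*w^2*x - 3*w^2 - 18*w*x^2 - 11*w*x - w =-2*w^3 + w^2*(-13*x - 5) + w*(-18*x^2 - x + 7) + 18*x^2 + 14*x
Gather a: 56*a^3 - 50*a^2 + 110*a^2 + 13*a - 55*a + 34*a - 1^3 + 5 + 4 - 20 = 56*a^3 + 60*a^2 - 8*a - 12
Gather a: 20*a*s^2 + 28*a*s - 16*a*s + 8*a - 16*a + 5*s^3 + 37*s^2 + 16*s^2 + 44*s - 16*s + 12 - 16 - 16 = a*(20*s^2 + 12*s - 8) + 5*s^3 + 53*s^2 + 28*s - 20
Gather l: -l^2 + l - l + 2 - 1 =1 - l^2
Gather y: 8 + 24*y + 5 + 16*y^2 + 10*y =16*y^2 + 34*y + 13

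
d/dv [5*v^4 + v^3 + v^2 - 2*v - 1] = 20*v^3 + 3*v^2 + 2*v - 2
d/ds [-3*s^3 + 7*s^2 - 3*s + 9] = -9*s^2 + 14*s - 3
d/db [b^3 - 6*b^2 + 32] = 3*b*(b - 4)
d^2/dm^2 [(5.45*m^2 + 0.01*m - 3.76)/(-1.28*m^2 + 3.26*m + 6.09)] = (1.4210854715202e-14*m^4 - 45.516288*m^3 - 217.940736*m^2 - 94.6060799999999*m - 265.323766)/(2.097152*m^6 - 16.023552*m^5 + 10.876416*m^4 + 117.828136*m^3 - 51.747948*m^2 - 362.721618*m - 225.866529)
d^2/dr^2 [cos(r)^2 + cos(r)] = -cos(r) - 2*cos(2*r)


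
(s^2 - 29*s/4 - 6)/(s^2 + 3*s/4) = (s - 8)/s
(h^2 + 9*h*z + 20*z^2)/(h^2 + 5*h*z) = (h + 4*z)/h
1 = 1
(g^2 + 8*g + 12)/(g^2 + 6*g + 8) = (g + 6)/(g + 4)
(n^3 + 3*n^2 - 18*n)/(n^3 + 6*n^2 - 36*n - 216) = n*(n - 3)/(n^2 - 36)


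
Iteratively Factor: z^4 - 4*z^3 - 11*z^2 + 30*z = (z - 5)*(z^3 + z^2 - 6*z) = z*(z - 5)*(z^2 + z - 6) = z*(z - 5)*(z + 3)*(z - 2)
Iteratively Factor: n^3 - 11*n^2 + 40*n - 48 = (n - 4)*(n^2 - 7*n + 12) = (n - 4)*(n - 3)*(n - 4)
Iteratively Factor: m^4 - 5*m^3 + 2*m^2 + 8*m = (m)*(m^3 - 5*m^2 + 2*m + 8) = m*(m - 4)*(m^2 - m - 2) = m*(m - 4)*(m + 1)*(m - 2)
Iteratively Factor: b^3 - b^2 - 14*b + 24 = (b + 4)*(b^2 - 5*b + 6) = (b - 2)*(b + 4)*(b - 3)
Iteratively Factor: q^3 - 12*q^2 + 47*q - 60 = (q - 4)*(q^2 - 8*q + 15) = (q - 5)*(q - 4)*(q - 3)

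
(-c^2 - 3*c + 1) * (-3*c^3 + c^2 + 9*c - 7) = 3*c^5 + 8*c^4 - 15*c^3 - 19*c^2 + 30*c - 7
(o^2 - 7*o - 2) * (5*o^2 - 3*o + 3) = 5*o^4 - 38*o^3 + 14*o^2 - 15*o - 6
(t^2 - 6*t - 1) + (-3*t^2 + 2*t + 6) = -2*t^2 - 4*t + 5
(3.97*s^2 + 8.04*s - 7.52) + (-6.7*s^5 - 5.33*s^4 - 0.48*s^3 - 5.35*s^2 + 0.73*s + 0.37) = -6.7*s^5 - 5.33*s^4 - 0.48*s^3 - 1.38*s^2 + 8.77*s - 7.15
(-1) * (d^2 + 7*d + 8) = -d^2 - 7*d - 8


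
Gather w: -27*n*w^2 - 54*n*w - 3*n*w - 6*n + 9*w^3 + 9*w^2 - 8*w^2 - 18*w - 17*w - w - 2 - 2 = -6*n + 9*w^3 + w^2*(1 - 27*n) + w*(-57*n - 36) - 4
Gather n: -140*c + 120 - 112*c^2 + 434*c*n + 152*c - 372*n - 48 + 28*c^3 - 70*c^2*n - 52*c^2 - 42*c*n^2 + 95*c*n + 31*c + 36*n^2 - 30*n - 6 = 28*c^3 - 164*c^2 + 43*c + n^2*(36 - 42*c) + n*(-70*c^2 + 529*c - 402) + 66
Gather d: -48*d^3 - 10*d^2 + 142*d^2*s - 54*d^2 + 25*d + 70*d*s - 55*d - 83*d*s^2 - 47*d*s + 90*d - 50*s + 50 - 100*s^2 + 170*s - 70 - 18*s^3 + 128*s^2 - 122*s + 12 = -48*d^3 + d^2*(142*s - 64) + d*(-83*s^2 + 23*s + 60) - 18*s^3 + 28*s^2 - 2*s - 8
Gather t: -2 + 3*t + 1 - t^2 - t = -t^2 + 2*t - 1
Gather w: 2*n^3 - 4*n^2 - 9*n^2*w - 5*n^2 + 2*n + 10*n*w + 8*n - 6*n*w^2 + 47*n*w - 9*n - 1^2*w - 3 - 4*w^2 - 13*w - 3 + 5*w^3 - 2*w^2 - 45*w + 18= 2*n^3 - 9*n^2 + n + 5*w^3 + w^2*(-6*n - 6) + w*(-9*n^2 + 57*n - 59) + 12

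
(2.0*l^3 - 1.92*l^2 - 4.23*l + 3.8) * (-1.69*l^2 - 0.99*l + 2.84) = -3.38*l^5 + 1.2648*l^4 + 14.7295*l^3 - 7.6871*l^2 - 15.7752*l + 10.792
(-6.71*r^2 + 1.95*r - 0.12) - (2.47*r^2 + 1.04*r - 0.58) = -9.18*r^2 + 0.91*r + 0.46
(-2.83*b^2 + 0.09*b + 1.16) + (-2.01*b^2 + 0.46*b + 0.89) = -4.84*b^2 + 0.55*b + 2.05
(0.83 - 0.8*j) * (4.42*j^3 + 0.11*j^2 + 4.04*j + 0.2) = -3.536*j^4 + 3.5806*j^3 - 3.1407*j^2 + 3.1932*j + 0.166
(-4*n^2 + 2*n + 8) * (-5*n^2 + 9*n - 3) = 20*n^4 - 46*n^3 - 10*n^2 + 66*n - 24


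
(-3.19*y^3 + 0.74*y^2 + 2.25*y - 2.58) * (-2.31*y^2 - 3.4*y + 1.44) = 7.3689*y^5 + 9.1366*y^4 - 12.3071*y^3 - 0.624599999999999*y^2 + 12.012*y - 3.7152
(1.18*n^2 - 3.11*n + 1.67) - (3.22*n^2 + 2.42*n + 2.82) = -2.04*n^2 - 5.53*n - 1.15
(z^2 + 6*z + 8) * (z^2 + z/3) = z^4 + 19*z^3/3 + 10*z^2 + 8*z/3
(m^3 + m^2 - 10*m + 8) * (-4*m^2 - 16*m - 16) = -4*m^5 - 20*m^4 + 8*m^3 + 112*m^2 + 32*m - 128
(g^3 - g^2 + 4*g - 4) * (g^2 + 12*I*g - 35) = g^5 - g^4 + 12*I*g^4 - 31*g^3 - 12*I*g^3 + 31*g^2 + 48*I*g^2 - 140*g - 48*I*g + 140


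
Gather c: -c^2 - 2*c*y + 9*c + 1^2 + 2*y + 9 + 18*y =-c^2 + c*(9 - 2*y) + 20*y + 10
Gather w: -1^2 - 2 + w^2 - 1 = w^2 - 4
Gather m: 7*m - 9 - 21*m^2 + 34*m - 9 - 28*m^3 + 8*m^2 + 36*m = -28*m^3 - 13*m^2 + 77*m - 18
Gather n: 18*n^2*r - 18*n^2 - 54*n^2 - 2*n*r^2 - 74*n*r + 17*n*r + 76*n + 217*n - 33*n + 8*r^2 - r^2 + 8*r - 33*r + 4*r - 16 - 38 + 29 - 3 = n^2*(18*r - 72) + n*(-2*r^2 - 57*r + 260) + 7*r^2 - 21*r - 28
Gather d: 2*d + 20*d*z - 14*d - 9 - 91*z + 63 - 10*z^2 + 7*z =d*(20*z - 12) - 10*z^2 - 84*z + 54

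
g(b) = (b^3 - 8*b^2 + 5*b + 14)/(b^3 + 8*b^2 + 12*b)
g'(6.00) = 0.05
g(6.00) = -0.05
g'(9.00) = 0.04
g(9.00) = 0.09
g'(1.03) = -1.15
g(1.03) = 0.54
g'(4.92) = 0.04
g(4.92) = -0.10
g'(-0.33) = -11.65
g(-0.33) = -3.66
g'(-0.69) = -4.30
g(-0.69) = -1.34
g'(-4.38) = 7.40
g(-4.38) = -14.53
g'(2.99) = -0.04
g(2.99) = -0.12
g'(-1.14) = -6.06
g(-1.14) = 0.75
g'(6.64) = 0.05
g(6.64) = -0.02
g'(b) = (-3*b^2 - 16*b - 12)*(b^3 - 8*b^2 + 5*b + 14)/(b^3 + 8*b^2 + 12*b)^2 + (3*b^2 - 16*b + 5)/(b^3 + 8*b^2 + 12*b)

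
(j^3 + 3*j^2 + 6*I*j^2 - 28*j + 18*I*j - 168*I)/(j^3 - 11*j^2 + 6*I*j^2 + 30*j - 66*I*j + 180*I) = (j^2 + 3*j - 28)/(j^2 - 11*j + 30)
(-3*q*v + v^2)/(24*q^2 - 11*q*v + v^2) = -v/(8*q - v)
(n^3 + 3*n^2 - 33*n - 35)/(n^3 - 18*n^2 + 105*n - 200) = (n^2 + 8*n + 7)/(n^2 - 13*n + 40)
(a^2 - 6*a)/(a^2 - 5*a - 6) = a/(a + 1)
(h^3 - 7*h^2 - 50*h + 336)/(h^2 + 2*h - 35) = (h^2 - 14*h + 48)/(h - 5)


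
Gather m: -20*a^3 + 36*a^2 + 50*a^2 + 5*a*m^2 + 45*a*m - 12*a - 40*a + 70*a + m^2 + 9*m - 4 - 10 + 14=-20*a^3 + 86*a^2 + 18*a + m^2*(5*a + 1) + m*(45*a + 9)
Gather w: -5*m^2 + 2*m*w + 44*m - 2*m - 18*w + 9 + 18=-5*m^2 + 42*m + w*(2*m - 18) + 27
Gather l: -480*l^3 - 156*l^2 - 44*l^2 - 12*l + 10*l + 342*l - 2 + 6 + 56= -480*l^3 - 200*l^2 + 340*l + 60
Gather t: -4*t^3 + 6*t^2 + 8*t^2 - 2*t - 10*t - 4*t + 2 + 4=-4*t^3 + 14*t^2 - 16*t + 6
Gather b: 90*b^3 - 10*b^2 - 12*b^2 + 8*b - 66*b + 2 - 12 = 90*b^3 - 22*b^2 - 58*b - 10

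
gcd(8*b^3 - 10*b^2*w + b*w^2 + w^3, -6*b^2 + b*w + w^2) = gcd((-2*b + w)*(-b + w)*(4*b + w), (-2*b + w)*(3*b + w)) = -2*b + w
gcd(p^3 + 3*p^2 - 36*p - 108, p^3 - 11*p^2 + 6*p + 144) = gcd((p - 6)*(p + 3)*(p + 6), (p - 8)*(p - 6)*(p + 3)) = p^2 - 3*p - 18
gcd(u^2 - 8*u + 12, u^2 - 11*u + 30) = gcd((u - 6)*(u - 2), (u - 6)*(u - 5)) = u - 6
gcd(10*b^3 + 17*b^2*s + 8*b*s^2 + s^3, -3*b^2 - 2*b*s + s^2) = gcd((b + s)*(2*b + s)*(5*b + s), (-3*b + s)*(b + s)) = b + s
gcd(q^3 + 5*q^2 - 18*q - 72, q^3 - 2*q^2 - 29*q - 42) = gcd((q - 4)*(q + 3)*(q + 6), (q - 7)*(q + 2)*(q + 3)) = q + 3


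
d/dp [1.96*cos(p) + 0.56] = -1.96*sin(p)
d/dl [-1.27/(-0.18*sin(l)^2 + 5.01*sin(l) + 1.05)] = (6.3627 - 0.4572*sin(l))*cos(l)/(-0.18*sin(l)^2 + 5.01*sin(l) + 1.05)^2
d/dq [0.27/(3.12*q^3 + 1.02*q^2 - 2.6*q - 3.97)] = (-2.5272*q^2 - 0.5508*q + 0.702)/(3.12*q^3 + 1.02*q^2 - 2.6*q - 3.97)^2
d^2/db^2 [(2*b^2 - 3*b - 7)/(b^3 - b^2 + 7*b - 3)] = 2*(2*b^6 - 9*b^5 - 75*b^4 + 130*b^3 - 240*b^2 + 111*b - 367)/(b^9 - 3*b^8 + 24*b^7 - 52*b^6 + 186*b^5 - 282*b^4 + 496*b^3 - 468*b^2 + 189*b - 27)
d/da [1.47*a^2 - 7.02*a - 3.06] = 2.94*a - 7.02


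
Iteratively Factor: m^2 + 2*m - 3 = (m - 1)*(m + 3)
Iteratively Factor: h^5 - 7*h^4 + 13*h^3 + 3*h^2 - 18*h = (h)*(h^4 - 7*h^3 + 13*h^2 + 3*h - 18) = h*(h - 3)*(h^3 - 4*h^2 + h + 6) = h*(h - 3)*(h + 1)*(h^2 - 5*h + 6) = h*(h - 3)^2*(h + 1)*(h - 2)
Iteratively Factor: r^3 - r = (r + 1)*(r^2 - r) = (r - 1)*(r + 1)*(r)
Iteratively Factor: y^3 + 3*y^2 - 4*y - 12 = (y + 3)*(y^2 - 4) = (y - 2)*(y + 3)*(y + 2)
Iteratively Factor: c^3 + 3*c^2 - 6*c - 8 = (c - 2)*(c^2 + 5*c + 4) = (c - 2)*(c + 1)*(c + 4)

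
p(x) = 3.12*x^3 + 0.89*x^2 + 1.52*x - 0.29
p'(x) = 9.36*x^2 + 1.78*x + 1.52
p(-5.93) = -628.61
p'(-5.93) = 320.11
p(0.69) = 2.21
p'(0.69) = 7.20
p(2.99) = 95.61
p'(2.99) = 90.52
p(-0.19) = -0.57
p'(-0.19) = 1.52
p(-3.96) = -186.10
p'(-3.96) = 141.25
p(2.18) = 39.58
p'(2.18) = 49.88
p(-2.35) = -39.44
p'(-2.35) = 49.03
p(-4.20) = -222.13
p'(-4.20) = 159.15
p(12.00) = 5537.47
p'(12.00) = 1370.72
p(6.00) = 714.79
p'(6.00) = 349.16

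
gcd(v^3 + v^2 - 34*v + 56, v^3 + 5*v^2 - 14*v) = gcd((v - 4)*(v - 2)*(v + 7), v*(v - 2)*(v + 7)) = v^2 + 5*v - 14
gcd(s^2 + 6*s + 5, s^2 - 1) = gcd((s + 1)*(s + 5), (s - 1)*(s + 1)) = s + 1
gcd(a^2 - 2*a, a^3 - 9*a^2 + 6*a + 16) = a - 2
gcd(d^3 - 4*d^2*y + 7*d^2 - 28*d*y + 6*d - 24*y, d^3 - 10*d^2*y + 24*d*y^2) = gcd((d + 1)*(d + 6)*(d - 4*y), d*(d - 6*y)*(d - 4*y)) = -d + 4*y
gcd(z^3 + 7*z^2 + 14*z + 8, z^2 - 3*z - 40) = 1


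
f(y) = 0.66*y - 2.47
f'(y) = 0.660000000000000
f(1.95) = -1.18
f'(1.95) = 0.66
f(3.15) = -0.39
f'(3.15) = 0.66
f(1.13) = -1.72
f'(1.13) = 0.66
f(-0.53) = -2.82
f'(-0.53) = 0.66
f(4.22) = 0.32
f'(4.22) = 0.66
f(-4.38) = -5.36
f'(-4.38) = 0.66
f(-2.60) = -4.19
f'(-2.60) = 0.66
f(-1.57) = -3.51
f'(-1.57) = 0.66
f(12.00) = 5.45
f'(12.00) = 0.66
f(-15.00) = -12.37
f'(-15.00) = 0.66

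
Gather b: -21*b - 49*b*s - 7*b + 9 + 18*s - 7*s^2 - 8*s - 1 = b*(-49*s - 28) - 7*s^2 + 10*s + 8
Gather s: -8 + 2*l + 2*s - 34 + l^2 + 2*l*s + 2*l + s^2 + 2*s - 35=l^2 + 4*l + s^2 + s*(2*l + 4) - 77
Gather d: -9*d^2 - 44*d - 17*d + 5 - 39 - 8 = -9*d^2 - 61*d - 42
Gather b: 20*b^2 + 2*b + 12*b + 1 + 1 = 20*b^2 + 14*b + 2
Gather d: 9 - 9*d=9 - 9*d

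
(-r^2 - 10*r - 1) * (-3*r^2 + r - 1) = 3*r^4 + 29*r^3 - 6*r^2 + 9*r + 1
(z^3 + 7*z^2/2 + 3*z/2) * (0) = 0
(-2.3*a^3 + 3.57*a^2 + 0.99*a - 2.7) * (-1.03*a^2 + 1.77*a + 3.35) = 2.369*a^5 - 7.7481*a^4 - 2.4058*a^3 + 16.4928*a^2 - 1.4625*a - 9.045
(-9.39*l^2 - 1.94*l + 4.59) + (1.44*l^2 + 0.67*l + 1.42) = -7.95*l^2 - 1.27*l + 6.01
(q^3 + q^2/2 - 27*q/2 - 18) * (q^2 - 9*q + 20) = q^5 - 17*q^4/2 + 2*q^3 + 227*q^2/2 - 108*q - 360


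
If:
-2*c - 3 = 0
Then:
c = -3/2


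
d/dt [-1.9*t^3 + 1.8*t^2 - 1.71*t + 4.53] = -5.7*t^2 + 3.6*t - 1.71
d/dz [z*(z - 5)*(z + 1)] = 3*z^2 - 8*z - 5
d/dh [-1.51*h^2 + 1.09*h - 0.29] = 1.09 - 3.02*h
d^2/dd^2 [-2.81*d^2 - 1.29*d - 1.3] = -5.62000000000000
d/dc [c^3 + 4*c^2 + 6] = c*(3*c + 8)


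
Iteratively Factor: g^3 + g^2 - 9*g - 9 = (g + 1)*(g^2 - 9) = (g - 3)*(g + 1)*(g + 3)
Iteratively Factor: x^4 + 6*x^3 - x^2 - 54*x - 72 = (x + 4)*(x^3 + 2*x^2 - 9*x - 18) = (x + 3)*(x + 4)*(x^2 - x - 6) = (x - 3)*(x + 3)*(x + 4)*(x + 2)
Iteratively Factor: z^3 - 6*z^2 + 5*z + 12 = (z - 3)*(z^2 - 3*z - 4) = (z - 3)*(z + 1)*(z - 4)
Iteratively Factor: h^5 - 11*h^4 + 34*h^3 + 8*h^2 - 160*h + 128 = (h - 4)*(h^4 - 7*h^3 + 6*h^2 + 32*h - 32) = (h - 4)^2*(h^3 - 3*h^2 - 6*h + 8) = (h - 4)^2*(h + 2)*(h^2 - 5*h + 4) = (h - 4)^2*(h - 1)*(h + 2)*(h - 4)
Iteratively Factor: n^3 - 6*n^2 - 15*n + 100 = (n - 5)*(n^2 - n - 20) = (n - 5)*(n + 4)*(n - 5)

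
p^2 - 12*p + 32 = (p - 8)*(p - 4)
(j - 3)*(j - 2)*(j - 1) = j^3 - 6*j^2 + 11*j - 6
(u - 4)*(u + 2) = u^2 - 2*u - 8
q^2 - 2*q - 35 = (q - 7)*(q + 5)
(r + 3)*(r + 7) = r^2 + 10*r + 21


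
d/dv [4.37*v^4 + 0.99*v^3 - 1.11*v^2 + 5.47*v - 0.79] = 17.48*v^3 + 2.97*v^2 - 2.22*v + 5.47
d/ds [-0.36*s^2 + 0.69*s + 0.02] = 0.69 - 0.72*s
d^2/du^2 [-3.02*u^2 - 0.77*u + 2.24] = -6.04000000000000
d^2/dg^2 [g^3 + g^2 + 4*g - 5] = 6*g + 2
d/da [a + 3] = 1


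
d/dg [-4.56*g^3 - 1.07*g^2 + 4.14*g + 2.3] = -13.68*g^2 - 2.14*g + 4.14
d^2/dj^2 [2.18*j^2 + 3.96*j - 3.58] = 4.36000000000000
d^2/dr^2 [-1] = 0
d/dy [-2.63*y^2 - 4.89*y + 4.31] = -5.26*y - 4.89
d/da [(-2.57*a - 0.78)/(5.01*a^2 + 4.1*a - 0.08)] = (12.8757*a^2 + 7.8156*a + 3.4036)/(25.1001*a^4 + 41.082*a^3 + 16.0084*a^2 - 0.656*a + 0.0064)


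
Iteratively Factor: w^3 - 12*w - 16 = (w + 2)*(w^2 - 2*w - 8) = (w + 2)^2*(w - 4)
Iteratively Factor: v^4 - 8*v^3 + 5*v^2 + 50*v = (v - 5)*(v^3 - 3*v^2 - 10*v) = (v - 5)*(v + 2)*(v^2 - 5*v) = v*(v - 5)*(v + 2)*(v - 5)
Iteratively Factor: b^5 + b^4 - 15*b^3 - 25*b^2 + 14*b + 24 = (b + 2)*(b^4 - b^3 - 13*b^2 + b + 12) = (b - 4)*(b + 2)*(b^3 + 3*b^2 - b - 3) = (b - 4)*(b + 1)*(b + 2)*(b^2 + 2*b - 3) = (b - 4)*(b + 1)*(b + 2)*(b + 3)*(b - 1)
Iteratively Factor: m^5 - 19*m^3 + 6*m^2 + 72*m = (m - 3)*(m^4 + 3*m^3 - 10*m^2 - 24*m) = (m - 3)*(m + 2)*(m^3 + m^2 - 12*m) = (m - 3)*(m + 2)*(m + 4)*(m^2 - 3*m) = (m - 3)^2*(m + 2)*(m + 4)*(m)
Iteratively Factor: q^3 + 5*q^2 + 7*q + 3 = (q + 1)*(q^2 + 4*q + 3) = (q + 1)^2*(q + 3)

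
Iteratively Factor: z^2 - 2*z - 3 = (z - 3)*(z + 1)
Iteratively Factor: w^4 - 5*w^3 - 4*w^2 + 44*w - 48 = (w + 3)*(w^3 - 8*w^2 + 20*w - 16) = (w - 2)*(w + 3)*(w^2 - 6*w + 8) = (w - 4)*(w - 2)*(w + 3)*(w - 2)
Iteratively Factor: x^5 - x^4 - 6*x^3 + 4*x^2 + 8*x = (x - 2)*(x^4 + x^3 - 4*x^2 - 4*x) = (x - 2)^2*(x^3 + 3*x^2 + 2*x) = (x - 2)^2*(x + 1)*(x^2 + 2*x) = x*(x - 2)^2*(x + 1)*(x + 2)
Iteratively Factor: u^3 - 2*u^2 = (u)*(u^2 - 2*u) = u^2*(u - 2)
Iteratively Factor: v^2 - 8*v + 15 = (v - 5)*(v - 3)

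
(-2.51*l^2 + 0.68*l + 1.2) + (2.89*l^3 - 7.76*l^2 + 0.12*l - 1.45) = 2.89*l^3 - 10.27*l^2 + 0.8*l - 0.25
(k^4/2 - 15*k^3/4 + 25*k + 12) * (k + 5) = k^5/2 - 5*k^4/4 - 75*k^3/4 + 25*k^2 + 137*k + 60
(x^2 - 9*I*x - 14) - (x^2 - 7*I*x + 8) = -2*I*x - 22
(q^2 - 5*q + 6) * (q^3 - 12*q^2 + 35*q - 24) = q^5 - 17*q^4 + 101*q^3 - 271*q^2 + 330*q - 144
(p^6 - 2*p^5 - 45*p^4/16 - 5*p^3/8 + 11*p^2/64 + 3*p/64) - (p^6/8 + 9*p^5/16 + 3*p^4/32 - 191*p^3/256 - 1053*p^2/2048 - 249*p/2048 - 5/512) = 7*p^6/8 - 41*p^5/16 - 93*p^4/32 + 31*p^3/256 + 1405*p^2/2048 + 345*p/2048 + 5/512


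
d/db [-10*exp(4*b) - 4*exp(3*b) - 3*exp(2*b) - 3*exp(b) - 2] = (-40*exp(3*b) - 12*exp(2*b) - 6*exp(b) - 3)*exp(b)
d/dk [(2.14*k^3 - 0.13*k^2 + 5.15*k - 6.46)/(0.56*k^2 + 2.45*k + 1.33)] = (1.1984*k^4 + 10.486*k^3 + 5.3361*k^2 + 6.8894*k + 22.6765)/(0.3136*k^4 + 2.744*k^3 + 7.4921*k^2 + 6.517*k + 1.7689)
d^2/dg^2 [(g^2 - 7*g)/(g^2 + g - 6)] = 4*(-4*g^3 + 9*g^2 - 63*g - 3)/(g^6 + 3*g^5 - 15*g^4 - 35*g^3 + 90*g^2 + 108*g - 216)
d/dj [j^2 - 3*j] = 2*j - 3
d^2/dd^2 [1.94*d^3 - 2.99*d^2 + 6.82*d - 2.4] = 11.64*d - 5.98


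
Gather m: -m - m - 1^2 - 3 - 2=-2*m - 6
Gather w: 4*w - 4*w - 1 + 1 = 0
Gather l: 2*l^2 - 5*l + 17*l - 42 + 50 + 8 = 2*l^2 + 12*l + 16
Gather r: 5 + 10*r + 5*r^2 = 5*r^2 + 10*r + 5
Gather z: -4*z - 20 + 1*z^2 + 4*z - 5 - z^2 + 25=0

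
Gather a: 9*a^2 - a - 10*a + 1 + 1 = 9*a^2 - 11*a + 2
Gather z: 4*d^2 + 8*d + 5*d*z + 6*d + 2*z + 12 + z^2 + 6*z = 4*d^2 + 14*d + z^2 + z*(5*d + 8) + 12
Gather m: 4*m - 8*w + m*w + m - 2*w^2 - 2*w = m*(w + 5) - 2*w^2 - 10*w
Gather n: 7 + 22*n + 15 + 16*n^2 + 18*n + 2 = 16*n^2 + 40*n + 24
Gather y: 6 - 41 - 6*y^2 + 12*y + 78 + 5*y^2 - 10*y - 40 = -y^2 + 2*y + 3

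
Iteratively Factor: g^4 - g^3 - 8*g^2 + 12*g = (g)*(g^3 - g^2 - 8*g + 12) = g*(g - 2)*(g^2 + g - 6) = g*(g - 2)*(g + 3)*(g - 2)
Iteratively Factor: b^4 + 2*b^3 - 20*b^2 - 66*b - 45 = (b + 3)*(b^3 - b^2 - 17*b - 15) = (b + 3)^2*(b^2 - 4*b - 5) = (b + 1)*(b + 3)^2*(b - 5)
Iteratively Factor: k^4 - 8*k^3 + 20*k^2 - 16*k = (k - 2)*(k^3 - 6*k^2 + 8*k) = (k - 2)^2*(k^2 - 4*k) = k*(k - 2)^2*(k - 4)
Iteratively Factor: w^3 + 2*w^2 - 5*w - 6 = (w + 3)*(w^2 - w - 2) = (w - 2)*(w + 3)*(w + 1)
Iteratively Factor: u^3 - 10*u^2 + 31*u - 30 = (u - 3)*(u^2 - 7*u + 10) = (u - 3)*(u - 2)*(u - 5)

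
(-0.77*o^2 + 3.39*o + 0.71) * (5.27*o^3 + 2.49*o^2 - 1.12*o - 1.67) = -4.0579*o^5 + 15.948*o^4 + 13.0452*o^3 - 0.743000000000001*o^2 - 6.4565*o - 1.1857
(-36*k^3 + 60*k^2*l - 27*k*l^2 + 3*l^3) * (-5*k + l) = 180*k^4 - 336*k^3*l + 195*k^2*l^2 - 42*k*l^3 + 3*l^4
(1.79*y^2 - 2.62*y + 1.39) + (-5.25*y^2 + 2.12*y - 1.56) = -3.46*y^2 - 0.5*y - 0.17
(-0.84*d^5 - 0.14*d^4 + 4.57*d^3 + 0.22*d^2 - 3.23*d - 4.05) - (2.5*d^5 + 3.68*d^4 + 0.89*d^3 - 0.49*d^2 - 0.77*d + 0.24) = -3.34*d^5 - 3.82*d^4 + 3.68*d^3 + 0.71*d^2 - 2.46*d - 4.29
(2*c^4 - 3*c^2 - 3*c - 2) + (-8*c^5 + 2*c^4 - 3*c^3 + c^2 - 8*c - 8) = -8*c^5 + 4*c^4 - 3*c^3 - 2*c^2 - 11*c - 10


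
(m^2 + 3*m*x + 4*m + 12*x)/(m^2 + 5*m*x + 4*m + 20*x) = (m + 3*x)/(m + 5*x)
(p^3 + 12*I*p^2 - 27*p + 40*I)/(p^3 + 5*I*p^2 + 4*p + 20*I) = (p^2 + 7*I*p + 8)/(p^2 + 4)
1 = 1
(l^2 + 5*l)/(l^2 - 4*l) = (l + 5)/(l - 4)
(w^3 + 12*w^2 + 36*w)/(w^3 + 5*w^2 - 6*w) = (w + 6)/(w - 1)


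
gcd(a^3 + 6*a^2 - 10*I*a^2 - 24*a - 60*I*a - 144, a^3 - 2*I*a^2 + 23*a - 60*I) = a - 4*I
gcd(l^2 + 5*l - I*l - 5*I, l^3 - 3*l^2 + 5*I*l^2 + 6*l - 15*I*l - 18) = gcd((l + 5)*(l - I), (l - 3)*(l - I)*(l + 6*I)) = l - I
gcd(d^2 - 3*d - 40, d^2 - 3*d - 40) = d^2 - 3*d - 40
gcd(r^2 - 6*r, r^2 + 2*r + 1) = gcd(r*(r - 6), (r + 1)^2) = 1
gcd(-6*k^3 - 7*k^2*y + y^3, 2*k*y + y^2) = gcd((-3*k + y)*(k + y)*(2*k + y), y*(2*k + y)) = 2*k + y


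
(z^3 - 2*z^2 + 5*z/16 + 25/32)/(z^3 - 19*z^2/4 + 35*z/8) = (8*z^2 - 6*z - 5)/(4*z*(2*z - 7))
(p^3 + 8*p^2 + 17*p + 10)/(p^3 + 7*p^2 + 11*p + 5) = (p + 2)/(p + 1)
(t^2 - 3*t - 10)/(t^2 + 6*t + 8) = (t - 5)/(t + 4)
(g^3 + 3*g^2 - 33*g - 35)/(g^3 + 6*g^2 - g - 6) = (g^2 + 2*g - 35)/(g^2 + 5*g - 6)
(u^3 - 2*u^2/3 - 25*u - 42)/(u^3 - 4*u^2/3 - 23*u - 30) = (3*u + 7)/(3*u + 5)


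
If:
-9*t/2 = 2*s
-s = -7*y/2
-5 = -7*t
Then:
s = -45/28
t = 5/7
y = -45/98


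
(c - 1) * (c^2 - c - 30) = c^3 - 2*c^2 - 29*c + 30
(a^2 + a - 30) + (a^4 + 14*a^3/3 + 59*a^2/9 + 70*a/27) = a^4 + 14*a^3/3 + 68*a^2/9 + 97*a/27 - 30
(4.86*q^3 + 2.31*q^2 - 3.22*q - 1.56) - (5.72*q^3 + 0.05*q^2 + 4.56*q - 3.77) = -0.859999999999999*q^3 + 2.26*q^2 - 7.78*q + 2.21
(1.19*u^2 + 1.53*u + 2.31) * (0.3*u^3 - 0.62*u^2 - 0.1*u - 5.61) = 0.357*u^5 - 0.2788*u^4 - 0.3746*u^3 - 8.2611*u^2 - 8.8143*u - 12.9591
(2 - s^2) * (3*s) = -3*s^3 + 6*s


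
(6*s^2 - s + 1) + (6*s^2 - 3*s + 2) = 12*s^2 - 4*s + 3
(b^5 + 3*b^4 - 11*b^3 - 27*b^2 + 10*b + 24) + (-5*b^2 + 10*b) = b^5 + 3*b^4 - 11*b^3 - 32*b^2 + 20*b + 24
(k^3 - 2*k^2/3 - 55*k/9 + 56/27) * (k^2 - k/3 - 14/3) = k^5 - k^4 - 95*k^3/9 + 65*k^2/9 + 2254*k/81 - 784/81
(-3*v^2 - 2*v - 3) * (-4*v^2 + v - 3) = 12*v^4 + 5*v^3 + 19*v^2 + 3*v + 9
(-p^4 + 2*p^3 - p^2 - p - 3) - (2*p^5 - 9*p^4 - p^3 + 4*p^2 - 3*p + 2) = -2*p^5 + 8*p^4 + 3*p^3 - 5*p^2 + 2*p - 5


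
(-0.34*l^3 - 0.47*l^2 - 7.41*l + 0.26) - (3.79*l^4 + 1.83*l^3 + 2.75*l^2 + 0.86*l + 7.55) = -3.79*l^4 - 2.17*l^3 - 3.22*l^2 - 8.27*l - 7.29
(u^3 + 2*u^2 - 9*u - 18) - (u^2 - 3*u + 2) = u^3 + u^2 - 6*u - 20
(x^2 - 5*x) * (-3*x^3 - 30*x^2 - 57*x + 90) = -3*x^5 - 15*x^4 + 93*x^3 + 375*x^2 - 450*x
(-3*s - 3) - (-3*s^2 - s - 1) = 3*s^2 - 2*s - 2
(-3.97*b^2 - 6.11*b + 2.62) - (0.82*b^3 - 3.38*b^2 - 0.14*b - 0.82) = -0.82*b^3 - 0.59*b^2 - 5.97*b + 3.44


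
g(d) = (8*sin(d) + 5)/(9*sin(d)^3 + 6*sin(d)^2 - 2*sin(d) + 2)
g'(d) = (8*sin(d) + 5)*(-27*sin(d)^2*cos(d) - 12*sin(d)*cos(d) + 2*cos(d))/(9*sin(d)^3 + 6*sin(d)^2 - 2*sin(d) + 2)^2 + 8*cos(d)/(9*sin(d)^3 + 6*sin(d)^2 - 2*sin(d) + 2) = (-144*sin(d)^3 - 183*sin(d)^2 - 60*sin(d) + 26)*cos(d)/(9*sin(d)^3 + 6*sin(d)^2 - 2*sin(d) + 2)^2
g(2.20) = 1.27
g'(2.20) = 1.56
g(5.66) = 0.10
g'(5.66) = 1.89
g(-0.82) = -0.27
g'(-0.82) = 1.94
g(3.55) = 0.57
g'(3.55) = -2.73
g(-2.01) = -1.09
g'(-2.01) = -3.75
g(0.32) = 3.35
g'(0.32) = -2.91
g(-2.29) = -0.33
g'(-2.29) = -2.02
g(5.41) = -0.38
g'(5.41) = 2.08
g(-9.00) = 0.53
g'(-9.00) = -2.62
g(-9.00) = 0.53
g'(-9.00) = -2.62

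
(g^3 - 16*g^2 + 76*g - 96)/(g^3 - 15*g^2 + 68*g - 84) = (g - 8)/(g - 7)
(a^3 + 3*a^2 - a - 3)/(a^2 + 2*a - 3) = a + 1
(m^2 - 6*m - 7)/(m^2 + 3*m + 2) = (m - 7)/(m + 2)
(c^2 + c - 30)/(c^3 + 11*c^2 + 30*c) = (c - 5)/(c*(c + 5))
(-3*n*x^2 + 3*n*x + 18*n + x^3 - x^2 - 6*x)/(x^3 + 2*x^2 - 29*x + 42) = (-3*n*x - 6*n + x^2 + 2*x)/(x^2 + 5*x - 14)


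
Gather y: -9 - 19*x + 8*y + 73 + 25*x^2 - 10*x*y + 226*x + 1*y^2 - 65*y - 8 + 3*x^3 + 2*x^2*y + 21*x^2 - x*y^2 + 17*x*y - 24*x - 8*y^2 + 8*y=3*x^3 + 46*x^2 + 183*x + y^2*(-x - 7) + y*(2*x^2 + 7*x - 49) + 56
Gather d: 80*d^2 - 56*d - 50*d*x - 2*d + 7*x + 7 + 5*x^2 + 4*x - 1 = 80*d^2 + d*(-50*x - 58) + 5*x^2 + 11*x + 6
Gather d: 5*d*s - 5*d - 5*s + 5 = d*(5*s - 5) - 5*s + 5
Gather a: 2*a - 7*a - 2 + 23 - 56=-5*a - 35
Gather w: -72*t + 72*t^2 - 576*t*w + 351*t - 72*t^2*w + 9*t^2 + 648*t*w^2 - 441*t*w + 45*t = 81*t^2 + 648*t*w^2 + 324*t + w*(-72*t^2 - 1017*t)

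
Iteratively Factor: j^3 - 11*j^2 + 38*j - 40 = (j - 4)*(j^2 - 7*j + 10) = (j - 4)*(j - 2)*(j - 5)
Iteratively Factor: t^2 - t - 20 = (t - 5)*(t + 4)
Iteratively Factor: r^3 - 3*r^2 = (r)*(r^2 - 3*r) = r*(r - 3)*(r)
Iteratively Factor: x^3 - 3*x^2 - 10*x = (x - 5)*(x^2 + 2*x) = x*(x - 5)*(x + 2)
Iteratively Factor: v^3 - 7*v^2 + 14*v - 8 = (v - 4)*(v^2 - 3*v + 2) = (v - 4)*(v - 1)*(v - 2)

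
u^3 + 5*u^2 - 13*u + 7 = (u - 1)^2*(u + 7)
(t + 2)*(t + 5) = t^2 + 7*t + 10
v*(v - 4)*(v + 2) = v^3 - 2*v^2 - 8*v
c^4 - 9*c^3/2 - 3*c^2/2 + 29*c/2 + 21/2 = (c - 7/2)*(c - 3)*(c + 1)^2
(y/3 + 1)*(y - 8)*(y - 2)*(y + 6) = y^4/3 - y^3/3 - 56*y^2/3 - 12*y + 96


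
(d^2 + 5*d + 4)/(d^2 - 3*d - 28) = (d + 1)/(d - 7)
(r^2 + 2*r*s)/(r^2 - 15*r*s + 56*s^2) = r*(r + 2*s)/(r^2 - 15*r*s + 56*s^2)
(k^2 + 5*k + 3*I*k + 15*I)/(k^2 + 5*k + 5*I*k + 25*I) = (k + 3*I)/(k + 5*I)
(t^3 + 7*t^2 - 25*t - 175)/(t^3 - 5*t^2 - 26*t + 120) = (t^2 + 2*t - 35)/(t^2 - 10*t + 24)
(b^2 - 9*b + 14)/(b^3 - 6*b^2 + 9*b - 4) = (b^2 - 9*b + 14)/(b^3 - 6*b^2 + 9*b - 4)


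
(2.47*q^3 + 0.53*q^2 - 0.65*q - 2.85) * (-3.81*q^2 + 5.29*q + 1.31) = -9.4107*q^5 + 11.047*q^4 + 8.5159*q^3 + 8.1143*q^2 - 15.928*q - 3.7335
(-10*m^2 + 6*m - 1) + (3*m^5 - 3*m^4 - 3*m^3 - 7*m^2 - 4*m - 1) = 3*m^5 - 3*m^4 - 3*m^3 - 17*m^2 + 2*m - 2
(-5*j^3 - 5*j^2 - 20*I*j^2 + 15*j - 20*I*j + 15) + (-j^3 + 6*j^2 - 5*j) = -6*j^3 + j^2 - 20*I*j^2 + 10*j - 20*I*j + 15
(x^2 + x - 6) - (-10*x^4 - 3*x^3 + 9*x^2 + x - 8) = 10*x^4 + 3*x^3 - 8*x^2 + 2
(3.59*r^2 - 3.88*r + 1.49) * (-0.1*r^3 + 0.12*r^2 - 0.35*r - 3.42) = -0.359*r^5 + 0.8188*r^4 - 1.8711*r^3 - 10.741*r^2 + 12.7481*r - 5.0958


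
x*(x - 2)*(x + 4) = x^3 + 2*x^2 - 8*x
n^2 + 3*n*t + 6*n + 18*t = (n + 6)*(n + 3*t)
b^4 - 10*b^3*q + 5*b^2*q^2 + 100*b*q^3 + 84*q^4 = (b - 7*q)*(b - 6*q)*(b + q)*(b + 2*q)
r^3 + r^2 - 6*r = r*(r - 2)*(r + 3)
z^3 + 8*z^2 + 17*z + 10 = (z + 1)*(z + 2)*(z + 5)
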